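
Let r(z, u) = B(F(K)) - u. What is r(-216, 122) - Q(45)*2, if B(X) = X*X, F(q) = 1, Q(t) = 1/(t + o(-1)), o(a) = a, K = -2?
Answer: -2663/22 ≈ -121.05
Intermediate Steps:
Q(t) = 1/(-1 + t) (Q(t) = 1/(t - 1) = 1/(-1 + t))
B(X) = X²
r(z, u) = 1 - u (r(z, u) = 1² - u = 1 - u)
r(-216, 122) - Q(45)*2 = (1 - 1*122) - 2/(-1 + 45) = (1 - 122) - 2/44 = -121 - 2/44 = -121 - 1*1/22 = -121 - 1/22 = -2663/22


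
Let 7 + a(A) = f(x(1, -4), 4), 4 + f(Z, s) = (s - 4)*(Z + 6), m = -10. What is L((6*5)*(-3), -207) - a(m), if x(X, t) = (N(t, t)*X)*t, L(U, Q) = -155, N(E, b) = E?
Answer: -144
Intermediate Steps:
x(X, t) = X*t² (x(X, t) = (t*X)*t = (X*t)*t = X*t²)
f(Z, s) = -4 + (-4 + s)*(6 + Z) (f(Z, s) = -4 + (s - 4)*(Z + 6) = -4 + (-4 + s)*(6 + Z))
a(A) = -11 (a(A) = -7 + (-28 - 4*(-4)² + 6*4 + (1*(-4)²)*4) = -7 + (-28 - 4*16 + 24 + (1*16)*4) = -7 + (-28 - 4*16 + 24 + 16*4) = -7 + (-28 - 64 + 24 + 64) = -7 - 4 = -11)
L((6*5)*(-3), -207) - a(m) = -155 - 1*(-11) = -155 + 11 = -144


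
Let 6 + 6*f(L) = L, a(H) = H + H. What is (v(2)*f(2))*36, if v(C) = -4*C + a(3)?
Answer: 48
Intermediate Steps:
a(H) = 2*H
v(C) = 6 - 4*C (v(C) = -4*C + 2*3 = -4*C + 6 = 6 - 4*C)
f(L) = -1 + L/6
(v(2)*f(2))*36 = ((6 - 4*2)*(-1 + (⅙)*2))*36 = ((6 - 8)*(-1 + ⅓))*36 = -2*(-⅔)*36 = (4/3)*36 = 48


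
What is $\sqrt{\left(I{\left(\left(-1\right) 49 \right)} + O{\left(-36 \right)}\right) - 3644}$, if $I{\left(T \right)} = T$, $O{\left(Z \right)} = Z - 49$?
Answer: $i \sqrt{3778} \approx 61.465 i$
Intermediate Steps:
$O{\left(Z \right)} = -49 + Z$
$\sqrt{\left(I{\left(\left(-1\right) 49 \right)} + O{\left(-36 \right)}\right) - 3644} = \sqrt{\left(\left(-1\right) 49 - 85\right) - 3644} = \sqrt{\left(-49 - 85\right) - 3644} = \sqrt{-134 - 3644} = \sqrt{-3778} = i \sqrt{3778}$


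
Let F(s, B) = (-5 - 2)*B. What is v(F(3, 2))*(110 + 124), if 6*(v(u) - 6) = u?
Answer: 858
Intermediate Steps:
F(s, B) = -7*B
v(u) = 6 + u/6
v(F(3, 2))*(110 + 124) = (6 + (-7*2)/6)*(110 + 124) = (6 + (⅙)*(-14))*234 = (6 - 7/3)*234 = (11/3)*234 = 858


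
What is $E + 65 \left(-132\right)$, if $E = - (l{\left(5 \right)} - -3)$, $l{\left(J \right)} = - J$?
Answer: $-8578$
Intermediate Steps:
$E = 2$ ($E = - (\left(-1\right) 5 - -3) = - (-5 + 3) = \left(-1\right) \left(-2\right) = 2$)
$E + 65 \left(-132\right) = 2 + 65 \left(-132\right) = 2 - 8580 = -8578$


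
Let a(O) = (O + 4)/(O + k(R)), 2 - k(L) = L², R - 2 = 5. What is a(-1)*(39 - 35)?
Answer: -¼ ≈ -0.25000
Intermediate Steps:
R = 7 (R = 2 + 5 = 7)
k(L) = 2 - L²
a(O) = (4 + O)/(-47 + O) (a(O) = (O + 4)/(O + (2 - 1*7²)) = (4 + O)/(O + (2 - 1*49)) = (4 + O)/(O + (2 - 49)) = (4 + O)/(O - 47) = (4 + O)/(-47 + O))
a(-1)*(39 - 35) = ((4 - 1)/(-47 - 1))*(39 - 35) = (3/(-48))*4 = -1/48*3*4 = -1/16*4 = -¼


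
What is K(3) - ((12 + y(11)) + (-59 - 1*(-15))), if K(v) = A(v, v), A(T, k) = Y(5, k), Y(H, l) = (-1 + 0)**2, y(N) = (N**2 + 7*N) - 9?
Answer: -156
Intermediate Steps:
y(N) = -9 + N**2 + 7*N
Y(H, l) = 1 (Y(H, l) = (-1)**2 = 1)
A(T, k) = 1
K(v) = 1
K(3) - ((12 + y(11)) + (-59 - 1*(-15))) = 1 - ((12 + (-9 + 11**2 + 7*11)) + (-59 - 1*(-15))) = 1 - ((12 + (-9 + 121 + 77)) + (-59 + 15)) = 1 - ((12 + 189) - 44) = 1 - (201 - 44) = 1 - 1*157 = 1 - 157 = -156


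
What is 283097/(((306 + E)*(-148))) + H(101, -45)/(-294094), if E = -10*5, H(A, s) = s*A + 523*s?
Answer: -41096617039/5571316736 ≈ -7.3765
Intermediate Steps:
H(A, s) = 523*s + A*s (H(A, s) = A*s + 523*s = 523*s + A*s)
E = -50
283097/(((306 + E)*(-148))) + H(101, -45)/(-294094) = 283097/(((306 - 50)*(-148))) - 45*(523 + 101)/(-294094) = 283097/((256*(-148))) - 45*624*(-1/294094) = 283097/(-37888) - 28080*(-1/294094) = 283097*(-1/37888) + 14040/147047 = -283097/37888 + 14040/147047 = -41096617039/5571316736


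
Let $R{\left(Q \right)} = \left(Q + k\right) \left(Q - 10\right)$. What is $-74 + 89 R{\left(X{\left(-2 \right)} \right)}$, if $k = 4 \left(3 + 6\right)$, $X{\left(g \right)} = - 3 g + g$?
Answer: $-21434$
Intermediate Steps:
$X{\left(g \right)} = - 2 g$
$k = 36$ ($k = 4 \cdot 9 = 36$)
$R{\left(Q \right)} = \left(-10 + Q\right) \left(36 + Q\right)$ ($R{\left(Q \right)} = \left(Q + 36\right) \left(Q - 10\right) = \left(36 + Q\right) \left(-10 + Q\right) = \left(-10 + Q\right) \left(36 + Q\right)$)
$-74 + 89 R{\left(X{\left(-2 \right)} \right)} = -74 + 89 \left(-360 + \left(\left(-2\right) \left(-2\right)\right)^{2} + 26 \left(\left(-2\right) \left(-2\right)\right)\right) = -74 + 89 \left(-360 + 4^{2} + 26 \cdot 4\right) = -74 + 89 \left(-360 + 16 + 104\right) = -74 + 89 \left(-240\right) = -74 - 21360 = -21434$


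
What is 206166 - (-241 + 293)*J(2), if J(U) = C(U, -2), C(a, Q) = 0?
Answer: 206166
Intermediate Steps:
J(U) = 0
206166 - (-241 + 293)*J(2) = 206166 - (-241 + 293)*0 = 206166 - 52*0 = 206166 - 1*0 = 206166 + 0 = 206166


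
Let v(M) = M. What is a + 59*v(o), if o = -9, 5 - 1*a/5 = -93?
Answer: -41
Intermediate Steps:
a = 490 (a = 25 - 5*(-93) = 25 + 465 = 490)
a + 59*v(o) = 490 + 59*(-9) = 490 - 531 = -41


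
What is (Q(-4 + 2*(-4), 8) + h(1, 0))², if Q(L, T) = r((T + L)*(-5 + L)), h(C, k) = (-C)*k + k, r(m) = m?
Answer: 4624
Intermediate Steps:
h(C, k) = k - C*k (h(C, k) = -C*k + k = k - C*k)
Q(L, T) = (-5 + L)*(L + T) (Q(L, T) = (T + L)*(-5 + L) = (L + T)*(-5 + L) = (-5 + L)*(L + T))
(Q(-4 + 2*(-4), 8) + h(1, 0))² = (((-4 + 2*(-4))² - 5*(-4 + 2*(-4)) - 5*8 + (-4 + 2*(-4))*8) + 0*(1 - 1*1))² = (((-4 - 8)² - 5*(-4 - 8) - 40 + (-4 - 8)*8) + 0*(1 - 1))² = (((-12)² - 5*(-12) - 40 - 12*8) + 0*0)² = ((144 + 60 - 40 - 96) + 0)² = (68 + 0)² = 68² = 4624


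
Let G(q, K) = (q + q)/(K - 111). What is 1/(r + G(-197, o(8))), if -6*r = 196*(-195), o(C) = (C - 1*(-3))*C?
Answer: 23/146904 ≈ 0.00015656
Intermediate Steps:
o(C) = C*(3 + C) (o(C) = (C + 3)*C = (3 + C)*C = C*(3 + C))
G(q, K) = 2*q/(-111 + K) (G(q, K) = (2*q)/(-111 + K) = 2*q/(-111 + K))
r = 6370 (r = -98*(-195)/3 = -1/6*(-38220) = 6370)
1/(r + G(-197, o(8))) = 1/(6370 + 2*(-197)/(-111 + 8*(3 + 8))) = 1/(6370 + 2*(-197)/(-111 + 8*11)) = 1/(6370 + 2*(-197)/(-111 + 88)) = 1/(6370 + 2*(-197)/(-23)) = 1/(6370 + 2*(-197)*(-1/23)) = 1/(6370 + 394/23) = 1/(146904/23) = 23/146904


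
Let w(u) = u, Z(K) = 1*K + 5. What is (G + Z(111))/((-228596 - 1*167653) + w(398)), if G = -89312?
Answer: 89196/395851 ≈ 0.22533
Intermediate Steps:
Z(K) = 5 + K (Z(K) = K + 5 = 5 + K)
(G + Z(111))/((-228596 - 1*167653) + w(398)) = (-89312 + (5 + 111))/((-228596 - 1*167653) + 398) = (-89312 + 116)/((-228596 - 167653) + 398) = -89196/(-396249 + 398) = -89196/(-395851) = -89196*(-1/395851) = 89196/395851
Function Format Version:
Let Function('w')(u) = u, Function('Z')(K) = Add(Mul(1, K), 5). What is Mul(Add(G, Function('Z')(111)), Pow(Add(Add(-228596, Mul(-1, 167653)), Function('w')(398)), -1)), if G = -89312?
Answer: Rational(89196, 395851) ≈ 0.22533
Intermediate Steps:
Function('Z')(K) = Add(5, K) (Function('Z')(K) = Add(K, 5) = Add(5, K))
Mul(Add(G, Function('Z')(111)), Pow(Add(Add(-228596, Mul(-1, 167653)), Function('w')(398)), -1)) = Mul(Add(-89312, Add(5, 111)), Pow(Add(Add(-228596, Mul(-1, 167653)), 398), -1)) = Mul(Add(-89312, 116), Pow(Add(Add(-228596, -167653), 398), -1)) = Mul(-89196, Pow(Add(-396249, 398), -1)) = Mul(-89196, Pow(-395851, -1)) = Mul(-89196, Rational(-1, 395851)) = Rational(89196, 395851)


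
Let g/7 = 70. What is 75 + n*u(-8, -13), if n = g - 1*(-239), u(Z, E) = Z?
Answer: -5757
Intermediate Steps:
g = 490 (g = 7*70 = 490)
n = 729 (n = 490 - 1*(-239) = 490 + 239 = 729)
75 + n*u(-8, -13) = 75 + 729*(-8) = 75 - 5832 = -5757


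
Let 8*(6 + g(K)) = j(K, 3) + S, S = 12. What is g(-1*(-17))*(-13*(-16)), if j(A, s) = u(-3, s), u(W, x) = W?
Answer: -1014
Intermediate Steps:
j(A, s) = -3
g(K) = -39/8 (g(K) = -6 + (-3 + 12)/8 = -6 + (⅛)*9 = -6 + 9/8 = -39/8)
g(-1*(-17))*(-13*(-16)) = -(-507)*(-16)/8 = -39/8*208 = -1014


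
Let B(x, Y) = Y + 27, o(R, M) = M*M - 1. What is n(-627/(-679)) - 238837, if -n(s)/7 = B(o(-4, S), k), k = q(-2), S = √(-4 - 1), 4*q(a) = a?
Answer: -478045/2 ≈ -2.3902e+5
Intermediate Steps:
q(a) = a/4
S = I*√5 (S = √(-5) = I*√5 ≈ 2.2361*I)
o(R, M) = -1 + M² (o(R, M) = M² - 1 = -1 + M²)
k = -½ (k = (¼)*(-2) = -½ ≈ -0.50000)
B(x, Y) = 27 + Y
n(s) = -371/2 (n(s) = -7*(27 - ½) = -7*53/2 = -371/2)
n(-627/(-679)) - 238837 = -371/2 - 238837 = -478045/2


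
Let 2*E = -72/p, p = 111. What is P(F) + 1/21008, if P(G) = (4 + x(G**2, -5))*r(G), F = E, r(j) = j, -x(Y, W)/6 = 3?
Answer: 3529381/777296 ≈ 4.5406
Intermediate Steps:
x(Y, W) = -18 (x(Y, W) = -6*3 = -18)
E = -12/37 (E = (-72/111)/2 = (-72*1/111)/2 = (1/2)*(-24/37) = -12/37 ≈ -0.32432)
F = -12/37 ≈ -0.32432
P(G) = -14*G (P(G) = (4 - 18)*G = -14*G)
P(F) + 1/21008 = -14*(-12/37) + 1/21008 = 168/37 + 1/21008 = 3529381/777296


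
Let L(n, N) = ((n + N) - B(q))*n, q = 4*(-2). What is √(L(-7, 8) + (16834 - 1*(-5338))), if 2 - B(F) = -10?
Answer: √22249 ≈ 149.16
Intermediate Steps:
q = -8
B(F) = 12 (B(F) = 2 - 1*(-10) = 2 + 10 = 12)
L(n, N) = n*(-12 + N + n) (L(n, N) = ((n + N) - 1*12)*n = ((N + n) - 12)*n = (-12 + N + n)*n = n*(-12 + N + n))
√(L(-7, 8) + (16834 - 1*(-5338))) = √(-7*(-12 + 8 - 7) + (16834 - 1*(-5338))) = √(-7*(-11) + (16834 + 5338)) = √(77 + 22172) = √22249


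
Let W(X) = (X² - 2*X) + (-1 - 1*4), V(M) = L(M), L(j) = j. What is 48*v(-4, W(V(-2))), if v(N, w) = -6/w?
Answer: -96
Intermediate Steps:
V(M) = M
W(X) = -5 + X² - 2*X (W(X) = (X² - 2*X) + (-1 - 4) = (X² - 2*X) - 5 = -5 + X² - 2*X)
48*v(-4, W(V(-2))) = 48*(-6/(-5 + (-2)² - 2*(-2))) = 48*(-6/(-5 + 4 + 4)) = 48*(-6/3) = 48*(-6*⅓) = 48*(-2) = -96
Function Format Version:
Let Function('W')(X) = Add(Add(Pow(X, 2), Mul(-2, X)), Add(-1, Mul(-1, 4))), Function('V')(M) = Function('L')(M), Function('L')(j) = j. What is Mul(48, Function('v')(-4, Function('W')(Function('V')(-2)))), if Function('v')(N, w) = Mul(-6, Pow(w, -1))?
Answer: -96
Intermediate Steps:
Function('V')(M) = M
Function('W')(X) = Add(-5, Pow(X, 2), Mul(-2, X)) (Function('W')(X) = Add(Add(Pow(X, 2), Mul(-2, X)), Add(-1, -4)) = Add(Add(Pow(X, 2), Mul(-2, X)), -5) = Add(-5, Pow(X, 2), Mul(-2, X)))
Mul(48, Function('v')(-4, Function('W')(Function('V')(-2)))) = Mul(48, Mul(-6, Pow(Add(-5, Pow(-2, 2), Mul(-2, -2)), -1))) = Mul(48, Mul(-6, Pow(Add(-5, 4, 4), -1))) = Mul(48, Mul(-6, Pow(3, -1))) = Mul(48, Mul(-6, Rational(1, 3))) = Mul(48, -2) = -96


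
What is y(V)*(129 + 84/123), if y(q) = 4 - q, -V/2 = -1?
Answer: 10634/41 ≈ 259.37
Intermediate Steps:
V = 2 (V = -2*(-1) = 2)
y(V)*(129 + 84/123) = (4 - 1*2)*(129 + 84/123) = (4 - 2)*(129 + 84*(1/123)) = 2*(129 + 28/41) = 2*(5317/41) = 10634/41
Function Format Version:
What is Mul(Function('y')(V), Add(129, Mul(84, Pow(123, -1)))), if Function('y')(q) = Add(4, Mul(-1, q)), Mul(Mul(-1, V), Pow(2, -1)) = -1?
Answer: Rational(10634, 41) ≈ 259.37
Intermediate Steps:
V = 2 (V = Mul(-2, -1) = 2)
Mul(Function('y')(V), Add(129, Mul(84, Pow(123, -1)))) = Mul(Add(4, Mul(-1, 2)), Add(129, Mul(84, Pow(123, -1)))) = Mul(Add(4, -2), Add(129, Mul(84, Rational(1, 123)))) = Mul(2, Add(129, Rational(28, 41))) = Mul(2, Rational(5317, 41)) = Rational(10634, 41)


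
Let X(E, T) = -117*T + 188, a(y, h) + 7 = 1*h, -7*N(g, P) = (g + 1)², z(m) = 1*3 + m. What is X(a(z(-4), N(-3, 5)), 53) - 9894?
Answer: -15907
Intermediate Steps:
z(m) = 3 + m
N(g, P) = -(1 + g)²/7 (N(g, P) = -(g + 1)²/7 = -(1 + g)²/7)
a(y, h) = -7 + h (a(y, h) = -7 + 1*h = -7 + h)
X(E, T) = 188 - 117*T
X(a(z(-4), N(-3, 5)), 53) - 9894 = (188 - 117*53) - 9894 = (188 - 6201) - 9894 = -6013 - 9894 = -15907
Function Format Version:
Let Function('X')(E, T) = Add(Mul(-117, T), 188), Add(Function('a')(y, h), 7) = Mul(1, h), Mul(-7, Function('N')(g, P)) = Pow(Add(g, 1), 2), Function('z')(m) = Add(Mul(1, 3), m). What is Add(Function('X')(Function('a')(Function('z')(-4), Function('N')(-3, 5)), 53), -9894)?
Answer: -15907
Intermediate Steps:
Function('z')(m) = Add(3, m)
Function('N')(g, P) = Mul(Rational(-1, 7), Pow(Add(1, g), 2)) (Function('N')(g, P) = Mul(Rational(-1, 7), Pow(Add(g, 1), 2)) = Mul(Rational(-1, 7), Pow(Add(1, g), 2)))
Function('a')(y, h) = Add(-7, h) (Function('a')(y, h) = Add(-7, Mul(1, h)) = Add(-7, h))
Function('X')(E, T) = Add(188, Mul(-117, T))
Add(Function('X')(Function('a')(Function('z')(-4), Function('N')(-3, 5)), 53), -9894) = Add(Add(188, Mul(-117, 53)), -9894) = Add(Add(188, -6201), -9894) = Add(-6013, -9894) = -15907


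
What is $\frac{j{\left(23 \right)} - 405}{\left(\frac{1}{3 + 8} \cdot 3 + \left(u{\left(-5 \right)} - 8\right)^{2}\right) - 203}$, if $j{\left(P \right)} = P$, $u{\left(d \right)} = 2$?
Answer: $\frac{2101}{917} \approx 2.2912$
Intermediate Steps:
$\frac{j{\left(23 \right)} - 405}{\left(\frac{1}{3 + 8} \cdot 3 + \left(u{\left(-5 \right)} - 8\right)^{2}\right) - 203} = \frac{23 - 405}{\left(\frac{1}{3 + 8} \cdot 3 + \left(2 - 8\right)^{2}\right) - 203} = - \frac{382}{\left(\frac{1}{11} \cdot 3 + \left(2 - 8\right)^{2}\right) - 203} = - \frac{382}{\left(\frac{3}{11} + \left(-6\right)^{2}\right) - 203} = - \frac{382}{\left(\frac{3}{11} + 36\right) - 203} = - \frac{382}{\frac{399}{11} - 203} = - \frac{382}{- \frac{1834}{11}} = \left(-382\right) \left(- \frac{11}{1834}\right) = \frac{2101}{917}$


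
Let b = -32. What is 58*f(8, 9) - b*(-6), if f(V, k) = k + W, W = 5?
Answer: 620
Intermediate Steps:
f(V, k) = 5 + k (f(V, k) = k + 5 = 5 + k)
58*f(8, 9) - b*(-6) = 58*(5 + 9) - (-32)*(-6) = 58*14 - 1*192 = 812 - 192 = 620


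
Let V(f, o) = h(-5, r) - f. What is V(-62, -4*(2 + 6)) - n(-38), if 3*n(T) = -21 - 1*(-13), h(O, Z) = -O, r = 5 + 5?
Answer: 209/3 ≈ 69.667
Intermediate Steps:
r = 10
n(T) = -8/3 (n(T) = (-21 - 1*(-13))/3 = (-21 + 13)/3 = (⅓)*(-8) = -8/3)
V(f, o) = 5 - f (V(f, o) = -1*(-5) - f = 5 - f)
V(-62, -4*(2 + 6)) - n(-38) = (5 - 1*(-62)) - 1*(-8/3) = (5 + 62) + 8/3 = 67 + 8/3 = 209/3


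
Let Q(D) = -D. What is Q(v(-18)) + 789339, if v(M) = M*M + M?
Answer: 789033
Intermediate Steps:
v(M) = M + M² (v(M) = M² + M = M + M²)
Q(v(-18)) + 789339 = -(-18)*(1 - 18) + 789339 = -(-18)*(-17) + 789339 = -1*306 + 789339 = -306 + 789339 = 789033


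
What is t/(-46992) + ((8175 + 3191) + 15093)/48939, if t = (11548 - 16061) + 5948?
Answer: 11849837/23229712 ≈ 0.51012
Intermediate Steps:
t = 1435 (t = -4513 + 5948 = 1435)
t/(-46992) + ((8175 + 3191) + 15093)/48939 = 1435/(-46992) + ((8175 + 3191) + 15093)/48939 = 1435*(-1/46992) + (11366 + 15093)*(1/48939) = -1435/46992 + 26459*(1/48939) = -1435/46992 + 26459/48939 = 11849837/23229712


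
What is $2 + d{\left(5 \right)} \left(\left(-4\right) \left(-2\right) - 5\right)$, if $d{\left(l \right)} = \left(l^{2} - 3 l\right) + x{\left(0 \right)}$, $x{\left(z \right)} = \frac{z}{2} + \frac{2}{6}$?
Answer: $33$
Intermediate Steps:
$x{\left(z \right)} = \frac{1}{3} + \frac{z}{2}$ ($x{\left(z \right)} = z \frac{1}{2} + 2 \cdot \frac{1}{6} = \frac{z}{2} + \frac{1}{3} = \frac{1}{3} + \frac{z}{2}$)
$d{\left(l \right)} = \frac{1}{3} + l^{2} - 3 l$ ($d{\left(l \right)} = \left(l^{2} - 3 l\right) + \left(\frac{1}{3} + \frac{1}{2} \cdot 0\right) = \left(l^{2} - 3 l\right) + \left(\frac{1}{3} + 0\right) = \left(l^{2} - 3 l\right) + \frac{1}{3} = \frac{1}{3} + l^{2} - 3 l$)
$2 + d{\left(5 \right)} \left(\left(-4\right) \left(-2\right) - 5\right) = 2 + \left(\frac{1}{3} + 5^{2} - 15\right) \left(\left(-4\right) \left(-2\right) - 5\right) = 2 + \left(\frac{1}{3} + 25 - 15\right) \left(8 - 5\right) = 2 + \frac{31}{3} \cdot 3 = 2 + 31 = 33$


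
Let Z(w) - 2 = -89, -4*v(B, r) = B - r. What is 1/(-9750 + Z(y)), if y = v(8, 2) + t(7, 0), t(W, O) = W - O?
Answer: -1/9837 ≈ -0.00010166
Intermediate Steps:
v(B, r) = -B/4 + r/4 (v(B, r) = -(B - r)/4 = -B/4 + r/4)
y = 11/2 (y = (-¼*8 + (¼)*2) + (7 - 1*0) = (-2 + ½) + (7 + 0) = -3/2 + 7 = 11/2 ≈ 5.5000)
Z(w) = -87 (Z(w) = 2 - 89 = -87)
1/(-9750 + Z(y)) = 1/(-9750 - 87) = 1/(-9837) = -1/9837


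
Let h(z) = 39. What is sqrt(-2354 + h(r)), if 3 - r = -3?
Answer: I*sqrt(2315) ≈ 48.114*I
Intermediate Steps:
r = 6 (r = 3 - 1*(-3) = 3 + 3 = 6)
sqrt(-2354 + h(r)) = sqrt(-2354 + 39) = sqrt(-2315) = I*sqrt(2315)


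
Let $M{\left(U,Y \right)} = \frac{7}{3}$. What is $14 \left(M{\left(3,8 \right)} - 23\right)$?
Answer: $- \frac{868}{3} \approx -289.33$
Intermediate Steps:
$M{\left(U,Y \right)} = \frac{7}{3}$ ($M{\left(U,Y \right)} = 7 \cdot \frac{1}{3} = \frac{7}{3}$)
$14 \left(M{\left(3,8 \right)} - 23\right) = 14 \left(\frac{7}{3} - 23\right) = 14 \left(- \frac{62}{3}\right) = - \frac{868}{3}$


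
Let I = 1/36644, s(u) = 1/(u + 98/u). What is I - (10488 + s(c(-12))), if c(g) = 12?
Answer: -46503214655/4433924 ≈ -10488.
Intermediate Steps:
I = 1/36644 ≈ 2.7290e-5
I - (10488 + s(c(-12))) = 1/36644 - (10488 + 12/(98 + 12**2)) = 1/36644 - (10488 + 12/(98 + 144)) = 1/36644 - (10488 + 12/242) = 1/36644 - (10488 + 12*(1/242)) = 1/36644 - (10488 + 6/121) = 1/36644 - 1*1269054/121 = 1/36644 - 1269054/121 = -46503214655/4433924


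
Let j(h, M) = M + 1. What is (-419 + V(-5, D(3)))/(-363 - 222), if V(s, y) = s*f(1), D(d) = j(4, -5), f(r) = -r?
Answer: 46/65 ≈ 0.70769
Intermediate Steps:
j(h, M) = 1 + M
D(d) = -4 (D(d) = 1 - 5 = -4)
V(s, y) = -s (V(s, y) = s*(-1*1) = s*(-1) = -s)
(-419 + V(-5, D(3)))/(-363 - 222) = (-419 - 1*(-5))/(-363 - 222) = (-419 + 5)/(-585) = -1/585*(-414) = 46/65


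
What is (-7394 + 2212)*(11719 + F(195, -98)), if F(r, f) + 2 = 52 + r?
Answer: -61997448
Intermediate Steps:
F(r, f) = 50 + r (F(r, f) = -2 + (52 + r) = 50 + r)
(-7394 + 2212)*(11719 + F(195, -98)) = (-7394 + 2212)*(11719 + (50 + 195)) = -5182*(11719 + 245) = -5182*11964 = -61997448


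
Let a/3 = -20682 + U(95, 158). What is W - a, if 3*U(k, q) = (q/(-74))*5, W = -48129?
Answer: 515324/37 ≈ 13928.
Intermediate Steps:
U(k, q) = -5*q/222 (U(k, q) = ((q/(-74))*5)/3 = ((q*(-1/74))*5)/3 = (-q/74*5)/3 = (-5*q/74)/3 = -5*q/222)
a = -2296097/37 (a = 3*(-20682 - 5/222*158) = 3*(-20682 - 395/111) = 3*(-2296097/111) = -2296097/37 ≈ -62057.)
W - a = -48129 - 1*(-2296097/37) = -48129 + 2296097/37 = 515324/37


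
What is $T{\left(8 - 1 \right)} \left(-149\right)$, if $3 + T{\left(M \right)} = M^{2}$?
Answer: $-6854$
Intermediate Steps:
$T{\left(M \right)} = -3 + M^{2}$
$T{\left(8 - 1 \right)} \left(-149\right) = \left(-3 + \left(8 - 1\right)^{2}\right) \left(-149\right) = \left(-3 + 7^{2}\right) \left(-149\right) = \left(-3 + 49\right) \left(-149\right) = 46 \left(-149\right) = -6854$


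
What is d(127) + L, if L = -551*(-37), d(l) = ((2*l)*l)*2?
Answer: 84903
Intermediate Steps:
d(l) = 4*l² (d(l) = (2*l²)*2 = 4*l²)
L = 20387
d(127) + L = 4*127² + 20387 = 4*16129 + 20387 = 64516 + 20387 = 84903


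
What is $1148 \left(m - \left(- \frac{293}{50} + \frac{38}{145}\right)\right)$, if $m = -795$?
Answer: $- \frac{657019342}{725} \approx -9.0623 \cdot 10^{5}$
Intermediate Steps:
$1148 \left(m - \left(- \frac{293}{50} + \frac{38}{145}\right)\right) = 1148 \left(-795 - \left(- \frac{293}{50} + \frac{38}{145}\right)\right) = 1148 \left(-795 - - \frac{8117}{1450}\right) = 1148 \left(-795 + \left(\frac{293}{50} - \frac{38}{145}\right)\right) = 1148 \left(-795 + \frac{8117}{1450}\right) = 1148 \left(- \frac{1144633}{1450}\right) = - \frac{657019342}{725}$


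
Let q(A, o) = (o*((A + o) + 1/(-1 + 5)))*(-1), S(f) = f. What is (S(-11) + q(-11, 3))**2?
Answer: 2401/16 ≈ 150.06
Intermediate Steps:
q(A, o) = -o*(1/4 + A + o) (q(A, o) = (o*((A + o) + 1/4))*(-1) = (o*(1/4 + A + o))*(-1) = -o*(1/4 + A + o))
(S(-11) + q(-11, 3))**2 = (-11 - 1*3*(1/4 - 11 + 3))**2 = (-11 - 1*3*(-31/4))**2 = (-11 + 93/4)**2 = (49/4)**2 = 2401/16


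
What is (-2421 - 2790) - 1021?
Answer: -6232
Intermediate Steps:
(-2421 - 2790) - 1021 = -5211 - 1021 = -6232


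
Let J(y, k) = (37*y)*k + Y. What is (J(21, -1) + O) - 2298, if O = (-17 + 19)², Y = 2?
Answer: -3069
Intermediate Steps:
J(y, k) = 2 + 37*k*y (J(y, k) = (37*y)*k + 2 = 37*k*y + 2 = 2 + 37*k*y)
O = 4 (O = 2² = 4)
(J(21, -1) + O) - 2298 = ((2 + 37*(-1)*21) + 4) - 2298 = ((2 - 777) + 4) - 2298 = (-775 + 4) - 2298 = -771 - 2298 = -3069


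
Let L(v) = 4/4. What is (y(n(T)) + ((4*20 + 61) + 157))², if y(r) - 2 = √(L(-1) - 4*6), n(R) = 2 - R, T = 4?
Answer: (300 + I*√23)² ≈ 89977.0 + 2877.5*I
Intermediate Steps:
L(v) = 1 (L(v) = 4*(¼) = 1)
y(r) = 2 + I*√23 (y(r) = 2 + √(1 - 4*6) = 2 + √(1 - 24) = 2 + √(-23) = 2 + I*√23)
(y(n(T)) + ((4*20 + 61) + 157))² = ((2 + I*√23) + ((4*20 + 61) + 157))² = ((2 + I*√23) + ((80 + 61) + 157))² = ((2 + I*√23) + (141 + 157))² = ((2 + I*√23) + 298)² = (300 + I*√23)²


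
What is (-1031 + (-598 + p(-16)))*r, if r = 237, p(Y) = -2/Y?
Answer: -3088347/8 ≈ -3.8604e+5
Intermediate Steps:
(-1031 + (-598 + p(-16)))*r = (-1031 + (-598 - 2/(-16)))*237 = (-1031 + (-598 - 2*(-1/16)))*237 = (-1031 + (-598 + 1/8))*237 = (-1031 - 4783/8)*237 = -13031/8*237 = -3088347/8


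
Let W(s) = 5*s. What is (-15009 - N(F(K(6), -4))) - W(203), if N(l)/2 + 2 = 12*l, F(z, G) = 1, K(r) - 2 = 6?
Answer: -16044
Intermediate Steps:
K(r) = 8 (K(r) = 2 + 6 = 8)
N(l) = -4 + 24*l (N(l) = -4 + 2*(12*l) = -4 + 24*l)
(-15009 - N(F(K(6), -4))) - W(203) = (-15009 - (-4 + 24*1)) - 5*203 = (-15009 - (-4 + 24)) - 1*1015 = (-15009 - 1*20) - 1015 = (-15009 - 20) - 1015 = -15029 - 1015 = -16044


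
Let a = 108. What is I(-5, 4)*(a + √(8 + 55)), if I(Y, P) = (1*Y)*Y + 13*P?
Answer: 8316 + 231*√7 ≈ 8927.2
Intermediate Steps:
I(Y, P) = Y² + 13*P (I(Y, P) = Y*Y + 13*P = Y² + 13*P)
I(-5, 4)*(a + √(8 + 55)) = ((-5)² + 13*4)*(108 + √(8 + 55)) = (25 + 52)*(108 + √63) = 77*(108 + 3*√7) = 8316 + 231*√7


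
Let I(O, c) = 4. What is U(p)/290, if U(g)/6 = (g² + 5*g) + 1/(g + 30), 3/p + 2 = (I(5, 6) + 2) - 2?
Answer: 17/84 ≈ 0.20238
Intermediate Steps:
p = 3/2 (p = 3/(-2 + ((4 + 2) - 2)) = 3/(-2 + (6 - 2)) = 3/(-2 + 4) = 3/2 ≈ 1.5000)
U(g) = 6*g² + 6/(30 + g) + 30*g (U(g) = 6*((g² + 5*g) + 1/(g + 30)) = 6*((g² + 5*g) + 1/(30 + g)) = 6*(g² + 1/(30 + g) + 5*g) = 6*g² + 6/(30 + g) + 30*g)
U(p)/290 = (6*(1 + (3/2)³ + 35*(3/2)² + 150*(3/2))/(30 + 3/2))/290 = (6*(1 + 27/8 + 35*(9/4) + 225)/(63/2))*(1/290) = (6*(2/63)*(1 + 27/8 + 315/4 + 225))*(1/290) = (6*(2/63)*(2465/8))*(1/290) = (2465/42)*(1/290) = 17/84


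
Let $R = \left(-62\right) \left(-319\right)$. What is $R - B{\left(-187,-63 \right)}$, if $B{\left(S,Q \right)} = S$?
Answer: $19965$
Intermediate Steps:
$R = 19778$
$R - B{\left(-187,-63 \right)} = 19778 - -187 = 19778 + 187 = 19965$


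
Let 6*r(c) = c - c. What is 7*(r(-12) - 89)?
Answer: -623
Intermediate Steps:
r(c) = 0 (r(c) = (c - c)/6 = (1/6)*0 = 0)
7*(r(-12) - 89) = 7*(0 - 89) = 7*(-89) = -623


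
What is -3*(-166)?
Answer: 498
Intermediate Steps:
-3*(-166) = -1*(-498) = 498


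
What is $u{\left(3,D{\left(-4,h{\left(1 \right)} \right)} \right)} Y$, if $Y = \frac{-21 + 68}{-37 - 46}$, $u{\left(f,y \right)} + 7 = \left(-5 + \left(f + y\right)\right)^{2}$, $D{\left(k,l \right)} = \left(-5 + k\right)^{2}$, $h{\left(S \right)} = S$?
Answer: $- \frac{292998}{83} \approx -3530.1$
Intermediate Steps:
$u{\left(f,y \right)} = -7 + \left(-5 + f + y\right)^{2}$ ($u{\left(f,y \right)} = -7 + \left(-5 + \left(f + y\right)\right)^{2} = -7 + \left(-5 + f + y\right)^{2}$)
$Y = - \frac{47}{83}$ ($Y = \frac{47}{-83} = 47 \left(- \frac{1}{83}\right) = - \frac{47}{83} \approx -0.56627$)
$u{\left(3,D{\left(-4,h{\left(1 \right)} \right)} \right)} Y = \left(-7 + \left(-5 + 3 + \left(-5 - 4\right)^{2}\right)^{2}\right) \left(- \frac{47}{83}\right) = \left(-7 + \left(-5 + 3 + \left(-9\right)^{2}\right)^{2}\right) \left(- \frac{47}{83}\right) = \left(-7 + \left(-5 + 3 + 81\right)^{2}\right) \left(- \frac{47}{83}\right) = \left(-7 + 79^{2}\right) \left(- \frac{47}{83}\right) = \left(-7 + 6241\right) \left(- \frac{47}{83}\right) = 6234 \left(- \frac{47}{83}\right) = - \frac{292998}{83}$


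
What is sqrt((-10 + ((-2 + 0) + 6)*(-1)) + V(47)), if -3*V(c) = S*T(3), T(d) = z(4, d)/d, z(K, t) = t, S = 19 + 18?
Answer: I*sqrt(237)/3 ≈ 5.1316*I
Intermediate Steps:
S = 37
T(d) = 1 (T(d) = d/d = 1)
V(c) = -37/3
sqrt((-10 + ((-2 + 0) + 6)*(-1)) + V(47)) = sqrt((-10 + ((-2 + 0) + 6)*(-1)) - 37/3) = sqrt((-10 + (-2 + 6)*(-1)) - 37/3) = sqrt((-10 + 4*(-1)) - 37/3) = sqrt((-10 - 4) - 37/3) = sqrt(-14 - 37/3) = sqrt(-79/3) = I*sqrt(237)/3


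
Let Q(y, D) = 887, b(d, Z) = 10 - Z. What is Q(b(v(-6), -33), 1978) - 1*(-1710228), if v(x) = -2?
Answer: 1711115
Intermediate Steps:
Q(b(v(-6), -33), 1978) - 1*(-1710228) = 887 - 1*(-1710228) = 887 + 1710228 = 1711115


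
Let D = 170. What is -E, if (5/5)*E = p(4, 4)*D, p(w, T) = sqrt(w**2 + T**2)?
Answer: -680*sqrt(2) ≈ -961.67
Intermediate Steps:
p(w, T) = sqrt(T**2 + w**2)
E = 680*sqrt(2) (E = sqrt(4**2 + 4**2)*170 = sqrt(16 + 16)*170 = sqrt(32)*170 = (4*sqrt(2))*170 = 680*sqrt(2) ≈ 961.67)
-E = -680*sqrt(2)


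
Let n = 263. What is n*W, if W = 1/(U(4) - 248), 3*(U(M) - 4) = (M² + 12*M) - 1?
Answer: -263/223 ≈ -1.1794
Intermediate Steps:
U(M) = 11/3 + 4*M + M²/3 (U(M) = 4 + ((M² + 12*M) - 1)/3 = 4 + (-1 + M² + 12*M)/3 = 4 + (-⅓ + 4*M + M²/3) = 11/3 + 4*M + M²/3)
W = -1/223 (W = 1/((11/3 + 4*4 + (⅓)*4²) - 248) = 1/((11/3 + 16 + (⅓)*16) - 248) = 1/((11/3 + 16 + 16/3) - 248) = 1/(25 - 248) = 1/(-223) = -1/223 ≈ -0.0044843)
n*W = 263*(-1/223) = -263/223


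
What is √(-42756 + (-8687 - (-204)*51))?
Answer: I*√41039 ≈ 202.58*I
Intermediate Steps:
√(-42756 + (-8687 - (-204)*51)) = √(-42756 + (-8687 - 1*(-10404))) = √(-42756 + (-8687 + 10404)) = √(-42756 + 1717) = √(-41039) = I*√41039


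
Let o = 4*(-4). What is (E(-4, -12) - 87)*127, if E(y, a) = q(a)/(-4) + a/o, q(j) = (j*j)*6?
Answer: -153543/4 ≈ -38386.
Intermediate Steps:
q(j) = 6*j² (q(j) = j²*6 = 6*j²)
o = -16
E(y, a) = -3*a²/2 - a/16 (E(y, a) = (6*a²)/(-4) + a/(-16) = (6*a²)*(-¼) + a*(-1/16) = -3*a²/2 - a/16)
(E(-4, -12) - 87)*127 = ((1/16)*(-12)*(-1 - 24*(-12)) - 87)*127 = ((1/16)*(-12)*(-1 + 288) - 87)*127 = ((1/16)*(-12)*287 - 87)*127 = (-861/4 - 87)*127 = -1209/4*127 = -153543/4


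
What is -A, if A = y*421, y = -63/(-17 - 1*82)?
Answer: -2947/11 ≈ -267.91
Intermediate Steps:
y = 7/11 (y = -63/(-17 - 82) = -63/(-99) = -63*(-1/99) = 7/11 ≈ 0.63636)
A = 2947/11 (A = (7/11)*421 = 2947/11 ≈ 267.91)
-A = -1*2947/11 = -2947/11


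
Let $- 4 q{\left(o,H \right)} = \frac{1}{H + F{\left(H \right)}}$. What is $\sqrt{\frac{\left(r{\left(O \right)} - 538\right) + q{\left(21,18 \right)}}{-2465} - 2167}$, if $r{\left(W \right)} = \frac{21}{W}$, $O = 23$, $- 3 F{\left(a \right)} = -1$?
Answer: $\frac{i \sqrt{3370933010044259}}{1247290} \approx 46.549 i$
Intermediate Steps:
$F{\left(a \right)} = \frac{1}{3}$ ($F{\left(a \right)} = \left(- \frac{1}{3}\right) \left(-1\right) = \frac{1}{3}$)
$q{\left(o,H \right)} = - \frac{1}{4 \left(\frac{1}{3} + H\right)}$ ($q{\left(o,H \right)} = - \frac{1}{4 \left(H + \frac{1}{3}\right)} = - \frac{1}{4 \left(\frac{1}{3} + H\right)}$)
$\sqrt{\frac{\left(r{\left(O \right)} - 538\right) + q{\left(21,18 \right)}}{-2465} - 2167} = \sqrt{\frac{\left(\frac{21}{23} - 538\right) - \frac{3}{4 + 12 \cdot 18}}{-2465} - 2167} = \sqrt{\left(\left(21 \cdot \frac{1}{23} + \left(-567 + 29\right)\right) - \frac{3}{4 + 216}\right) \left(- \frac{1}{2465}\right) - 2167} = \sqrt{\left(\left(\frac{21}{23} - 538\right) - \frac{3}{220}\right) \left(- \frac{1}{2465}\right) - 2167} = \sqrt{\left(- \frac{12353}{23} - \frac{3}{220}\right) \left(- \frac{1}{2465}\right) - 2167} = \sqrt{\left(- \frac{2717729}{5060}\right) \left(- \frac{1}{2465}\right) - 2167} = \sqrt{\frac{2717729}{12472900} - 2167} = \sqrt{- \frac{27026056571}{12472900}} = \frac{i \sqrt{3370933010044259}}{1247290}$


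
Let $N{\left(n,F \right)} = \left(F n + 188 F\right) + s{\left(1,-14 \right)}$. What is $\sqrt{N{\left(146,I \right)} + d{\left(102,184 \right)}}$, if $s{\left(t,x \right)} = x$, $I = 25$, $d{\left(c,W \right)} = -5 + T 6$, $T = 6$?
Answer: $\sqrt{8367} \approx 91.471$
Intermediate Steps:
$d{\left(c,W \right)} = 31$ ($d{\left(c,W \right)} = -5 + 6 \cdot 6 = -5 + 36 = 31$)
$N{\left(n,F \right)} = -14 + 188 F + F n$ ($N{\left(n,F \right)} = \left(F n + 188 F\right) - 14 = \left(188 F + F n\right) - 14 = -14 + 188 F + F n$)
$\sqrt{N{\left(146,I \right)} + d{\left(102,184 \right)}} = \sqrt{\left(-14 + 188 \cdot 25 + 25 \cdot 146\right) + 31} = \sqrt{\left(-14 + 4700 + 3650\right) + 31} = \sqrt{8336 + 31} = \sqrt{8367}$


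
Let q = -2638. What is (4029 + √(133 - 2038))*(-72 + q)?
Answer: -10918590 - 2710*I*√1905 ≈ -1.0919e+7 - 1.1828e+5*I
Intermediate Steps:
(4029 + √(133 - 2038))*(-72 + q) = (4029 + √(133 - 2038))*(-72 - 2638) = (4029 + √(-1905))*(-2710) = (4029 + I*√1905)*(-2710) = -10918590 - 2710*I*√1905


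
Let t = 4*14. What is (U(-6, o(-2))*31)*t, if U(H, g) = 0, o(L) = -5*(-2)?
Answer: 0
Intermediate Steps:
o(L) = 10
t = 56
(U(-6, o(-2))*31)*t = (0*31)*56 = 0*56 = 0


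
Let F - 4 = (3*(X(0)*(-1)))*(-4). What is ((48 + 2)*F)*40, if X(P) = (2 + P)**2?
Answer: 104000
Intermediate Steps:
F = 52 (F = 4 + (3*((2 + 0)**2*(-1)))*(-4) = 4 + (3*(2**2*(-1)))*(-4) = 4 + (3*(4*(-1)))*(-4) = 4 + (3*(-4))*(-4) = 4 - 12*(-4) = 4 + 48 = 52)
((48 + 2)*F)*40 = ((48 + 2)*52)*40 = (50*52)*40 = 2600*40 = 104000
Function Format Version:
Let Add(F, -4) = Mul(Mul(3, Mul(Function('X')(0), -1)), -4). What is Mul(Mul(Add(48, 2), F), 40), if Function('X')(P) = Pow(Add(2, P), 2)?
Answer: 104000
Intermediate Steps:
F = 52 (F = Add(4, Mul(Mul(3, Mul(Pow(Add(2, 0), 2), -1)), -4)) = Add(4, Mul(Mul(3, Mul(Pow(2, 2), -1)), -4)) = Add(4, Mul(Mul(3, Mul(4, -1)), -4)) = Add(4, Mul(Mul(3, -4), -4)) = Add(4, Mul(-12, -4)) = Add(4, 48) = 52)
Mul(Mul(Add(48, 2), F), 40) = Mul(Mul(Add(48, 2), 52), 40) = Mul(Mul(50, 52), 40) = Mul(2600, 40) = 104000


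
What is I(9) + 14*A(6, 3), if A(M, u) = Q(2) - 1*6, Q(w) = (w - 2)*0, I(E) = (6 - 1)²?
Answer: -59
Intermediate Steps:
I(E) = 25 (I(E) = 5² = 25)
Q(w) = 0 (Q(w) = (-2 + w)*0 = 0)
A(M, u) = -6 (A(M, u) = 0 - 1*6 = 0 - 6 = -6)
I(9) + 14*A(6, 3) = 25 + 14*(-6) = 25 - 84 = -59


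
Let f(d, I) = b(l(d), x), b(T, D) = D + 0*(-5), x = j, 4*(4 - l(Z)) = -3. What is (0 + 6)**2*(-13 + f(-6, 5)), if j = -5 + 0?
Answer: -648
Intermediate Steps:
j = -5
l(Z) = 19/4 (l(Z) = 4 - 1/4*(-3) = 4 + 3/4 = 19/4)
x = -5
b(T, D) = D (b(T, D) = D + 0 = D)
f(d, I) = -5
(0 + 6)**2*(-13 + f(-6, 5)) = (0 + 6)**2*(-13 - 5) = 6**2*(-18) = 36*(-18) = -648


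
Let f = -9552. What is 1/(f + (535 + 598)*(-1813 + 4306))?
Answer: 1/2815017 ≈ 3.5524e-7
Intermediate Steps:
1/(f + (535 + 598)*(-1813 + 4306)) = 1/(-9552 + (535 + 598)*(-1813 + 4306)) = 1/(-9552 + 1133*2493) = 1/(-9552 + 2824569) = 1/2815017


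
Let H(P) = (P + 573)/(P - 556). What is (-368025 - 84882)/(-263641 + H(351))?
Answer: 13263705/7721047 ≈ 1.7179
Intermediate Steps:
H(P) = (573 + P)/(-556 + P)
(-368025 - 84882)/(-263641 + H(351)) = (-368025 - 84882)/(-263641 + (573 + 351)/(-556 + 351)) = -452907/(-263641 + 924/(-205)) = -452907/(-263641 - 1/205*924) = -452907/(-263641 - 924/205) = -452907/(-54047329/205) = -452907*(-205/54047329) = 13263705/7721047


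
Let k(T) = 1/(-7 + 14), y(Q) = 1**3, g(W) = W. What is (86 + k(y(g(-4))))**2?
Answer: 363609/49 ≈ 7420.6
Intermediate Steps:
y(Q) = 1
k(T) = 1/7
(86 + k(y(g(-4))))**2 = (86 + 1/7)**2 = (603/7)**2 = 363609/49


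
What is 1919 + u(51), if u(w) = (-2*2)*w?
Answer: 1715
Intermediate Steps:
u(w) = -4*w
1919 + u(51) = 1919 - 4*51 = 1919 - 204 = 1715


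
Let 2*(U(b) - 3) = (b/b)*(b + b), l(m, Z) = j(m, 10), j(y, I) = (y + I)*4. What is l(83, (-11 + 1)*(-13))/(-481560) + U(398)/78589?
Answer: 13655871/3153776570 ≈ 0.0043300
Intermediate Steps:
j(y, I) = 4*I + 4*y (j(y, I) = (I + y)*4 = 4*I + 4*y)
l(m, Z) = 40 + 4*m (l(m, Z) = 4*10 + 4*m = 40 + 4*m)
U(b) = 3 + b (U(b) = 3 + ((b/b)*(b + b))/2 = 3 + (1*(2*b))/2 = 3 + (2*b)/2 = 3 + b)
l(83, (-11 + 1)*(-13))/(-481560) + U(398)/78589 = (40 + 4*83)/(-481560) + (3 + 398)/78589 = (40 + 332)*(-1/481560) + 401*(1/78589) = 372*(-1/481560) + 401/78589 = -31/40130 + 401/78589 = 13655871/3153776570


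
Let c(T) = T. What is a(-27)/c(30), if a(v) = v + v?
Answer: -9/5 ≈ -1.8000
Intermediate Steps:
a(v) = 2*v
a(-27)/c(30) = (2*(-27))/30 = -54*1/30 = -9/5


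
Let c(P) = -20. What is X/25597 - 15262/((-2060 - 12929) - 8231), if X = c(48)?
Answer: 195098507/297181170 ≈ 0.65650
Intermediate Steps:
X = -20
X/25597 - 15262/((-2060 - 12929) - 8231) = -20/25597 - 15262/((-2060 - 12929) - 8231) = -20*1/25597 - 15262/(-14989 - 8231) = -20/25597 - 15262/(-23220) = -20/25597 - 15262*(-1/23220) = -20/25597 + 7631/11610 = 195098507/297181170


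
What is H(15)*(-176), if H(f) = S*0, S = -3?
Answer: 0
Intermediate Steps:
H(f) = 0 (H(f) = -3*0 = 0)
H(15)*(-176) = 0*(-176) = 0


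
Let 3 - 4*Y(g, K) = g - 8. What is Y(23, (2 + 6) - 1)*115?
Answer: -345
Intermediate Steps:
Y(g, K) = 11/4 - g/4 (Y(g, K) = ¾ - (g - 8)/4 = ¾ - (-8 + g)/4 = ¾ + (2 - g/4) = 11/4 - g/4)
Y(23, (2 + 6) - 1)*115 = (11/4 - ¼*23)*115 = (11/4 - 23/4)*115 = -3*115 = -345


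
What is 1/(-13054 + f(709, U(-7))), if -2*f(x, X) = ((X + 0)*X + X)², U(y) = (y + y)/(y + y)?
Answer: -1/13056 ≈ -7.6593e-5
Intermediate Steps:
U(y) = 1 (U(y) = (2*y)/((2*y)) = (2*y)*(1/(2*y)) = 1)
f(x, X) = -(X + X²)²/2 (f(x, X) = -((X + 0)*X + X)²/2 = -(X*X + X)²/2 = -(X² + X)²/2 = -(X + X²)²/2)
1/(-13054 + f(709, U(-7))) = 1/(-13054 - ½*1²*(1 + 1)²) = 1/(-13054 - ½*1*2²) = 1/(-13054 - ½*1*4) = 1/(-13054 - 2) = 1/(-13056) = -1/13056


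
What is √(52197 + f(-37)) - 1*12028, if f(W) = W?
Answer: -12028 + 8*√815 ≈ -11800.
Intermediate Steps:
√(52197 + f(-37)) - 1*12028 = √(52197 - 37) - 1*12028 = √52160 - 12028 = 8*√815 - 12028 = -12028 + 8*√815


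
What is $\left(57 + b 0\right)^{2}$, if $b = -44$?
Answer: $3249$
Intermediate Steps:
$\left(57 + b 0\right)^{2} = \left(57 - 0\right)^{2} = \left(57 + 0\right)^{2} = 57^{2} = 3249$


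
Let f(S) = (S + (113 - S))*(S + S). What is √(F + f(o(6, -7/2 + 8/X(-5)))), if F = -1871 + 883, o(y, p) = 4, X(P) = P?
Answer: 2*I*√21 ≈ 9.1651*I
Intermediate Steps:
f(S) = 226*S (f(S) = 113*(2*S) = 226*S)
F = -988
√(F + f(o(6, -7/2 + 8/X(-5)))) = √(-988 + 226*4) = √(-988 + 904) = √(-84) = 2*I*√21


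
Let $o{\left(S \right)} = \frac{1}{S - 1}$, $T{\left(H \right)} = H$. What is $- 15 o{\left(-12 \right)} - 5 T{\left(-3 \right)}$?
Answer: $\frac{210}{13} \approx 16.154$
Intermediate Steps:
$o{\left(S \right)} = \frac{1}{-1 + S}$
$- 15 o{\left(-12 \right)} - 5 T{\left(-3 \right)} = - \frac{15}{-1 - 12} - -15 = - \frac{15}{-13} + 15 = \left(-15\right) \left(- \frac{1}{13}\right) + 15 = \frac{15}{13} + 15 = \frac{210}{13}$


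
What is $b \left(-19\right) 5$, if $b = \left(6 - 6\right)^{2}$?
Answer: $0$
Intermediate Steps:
$b = 0$ ($b = \left(6 - 6\right)^{2} = 0^{2} = 0$)
$b \left(-19\right) 5 = 0 \left(-19\right) 5 = 0 \cdot 5 = 0$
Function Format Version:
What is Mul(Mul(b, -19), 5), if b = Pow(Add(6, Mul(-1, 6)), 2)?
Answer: 0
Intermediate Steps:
b = 0 (b = Pow(Add(6, -6), 2) = Pow(0, 2) = 0)
Mul(Mul(b, -19), 5) = Mul(Mul(0, -19), 5) = Mul(0, 5) = 0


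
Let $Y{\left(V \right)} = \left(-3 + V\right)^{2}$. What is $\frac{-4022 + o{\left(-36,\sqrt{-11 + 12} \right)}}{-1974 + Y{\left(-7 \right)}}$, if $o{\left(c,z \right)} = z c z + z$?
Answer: $\frac{4057}{1874} \approx 2.1649$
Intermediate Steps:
$o{\left(c,z \right)} = z + c z^{2}$ ($o{\left(c,z \right)} = c z z + z = c z^{2} + z = z + c z^{2}$)
$\frac{-4022 + o{\left(-36,\sqrt{-11 + 12} \right)}}{-1974 + Y{\left(-7 \right)}} = \frac{-4022 + \sqrt{-11 + 12} \left(1 - 36 \sqrt{-11 + 12}\right)}{-1974 + \left(-3 - 7\right)^{2}} = \frac{-4022 + \sqrt{1} \left(1 - 36 \sqrt{1}\right)}{-1974 + \left(-10\right)^{2}} = \frac{-4022 + 1 \left(1 - 36\right)}{-1974 + 100} = \frac{-4022 + 1 \left(1 - 36\right)}{-1874} = \left(-4022 + 1 \left(-35\right)\right) \left(- \frac{1}{1874}\right) = \left(-4022 - 35\right) \left(- \frac{1}{1874}\right) = \left(-4057\right) \left(- \frac{1}{1874}\right) = \frac{4057}{1874}$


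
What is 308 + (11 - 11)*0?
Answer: 308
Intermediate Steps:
308 + (11 - 11)*0 = 308 + 0*0 = 308 + 0 = 308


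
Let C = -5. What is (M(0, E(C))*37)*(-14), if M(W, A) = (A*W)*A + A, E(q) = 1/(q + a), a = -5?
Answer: 259/5 ≈ 51.800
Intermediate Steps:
E(q) = 1/(-5 + q) (E(q) = 1/(q - 5) = 1/(-5 + q))
M(W, A) = A + W*A**2 (M(W, A) = W*A**2 + A = A + W*A**2)
(M(0, E(C))*37)*(-14) = (((1 + 0/(-5 - 5))/(-5 - 5))*37)*(-14) = (((1 + 0/(-10))/(-10))*37)*(-14) = (-(1 - 1/10*0)/10*37)*(-14) = (-(1 + 0)/10*37)*(-14) = (-1/10*1*37)*(-14) = -1/10*37*(-14) = -37/10*(-14) = 259/5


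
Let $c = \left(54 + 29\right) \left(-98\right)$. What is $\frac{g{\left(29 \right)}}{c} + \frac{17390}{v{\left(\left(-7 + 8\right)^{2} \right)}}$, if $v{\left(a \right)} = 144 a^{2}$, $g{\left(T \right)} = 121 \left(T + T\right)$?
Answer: $\frac{35109917}{292824} \approx 119.9$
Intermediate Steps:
$g{\left(T \right)} = 242 T$ ($g{\left(T \right)} = 121 \cdot 2 T = 242 T$)
$c = -8134$ ($c = 83 \left(-98\right) = -8134$)
$\frac{g{\left(29 \right)}}{c} + \frac{17390}{v{\left(\left(-7 + 8\right)^{2} \right)}} = \frac{242 \cdot 29}{-8134} + \frac{17390}{144 \left(\left(-7 + 8\right)^{2}\right)^{2}} = 7018 \left(- \frac{1}{8134}\right) + \frac{17390}{144 \left(1^{2}\right)^{2}} = - \frac{3509}{4067} + \frac{17390}{144 \cdot 1^{2}} = - \frac{3509}{4067} + \frac{17390}{144 \cdot 1} = - \frac{3509}{4067} + \frac{17390}{144} = - \frac{3509}{4067} + 17390 \cdot \frac{1}{144} = - \frac{3509}{4067} + \frac{8695}{72} = \frac{35109917}{292824}$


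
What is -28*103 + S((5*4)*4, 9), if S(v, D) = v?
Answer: -2804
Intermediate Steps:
-28*103 + S((5*4)*4, 9) = -28*103 + (5*4)*4 = -2884 + 20*4 = -2884 + 80 = -2804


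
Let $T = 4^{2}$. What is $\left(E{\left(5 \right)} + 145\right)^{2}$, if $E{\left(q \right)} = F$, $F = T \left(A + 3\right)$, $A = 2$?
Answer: $50625$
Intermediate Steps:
$T = 16$
$F = 80$ ($F = 16 \left(2 + 3\right) = 16 \cdot 5 = 80$)
$E{\left(q \right)} = 80$
$\left(E{\left(5 \right)} + 145\right)^{2} = \left(80 + 145\right)^{2} = 225^{2} = 50625$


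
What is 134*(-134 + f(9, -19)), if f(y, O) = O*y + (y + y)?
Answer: -38458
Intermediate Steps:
f(y, O) = 2*y + O*y (f(y, O) = O*y + 2*y = 2*y + O*y)
134*(-134 + f(9, -19)) = 134*(-134 + 9*(2 - 19)) = 134*(-134 + 9*(-17)) = 134*(-134 - 153) = 134*(-287) = -38458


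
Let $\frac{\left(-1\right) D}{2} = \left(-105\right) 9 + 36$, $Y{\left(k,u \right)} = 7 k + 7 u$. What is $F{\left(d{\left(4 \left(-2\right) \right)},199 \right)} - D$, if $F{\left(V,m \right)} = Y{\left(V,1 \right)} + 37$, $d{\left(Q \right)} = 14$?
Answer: $-1676$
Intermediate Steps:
$D = 1818$ ($D = - 2 \left(\left(-105\right) 9 + 36\right) = - 2 \left(-945 + 36\right) = \left(-2\right) \left(-909\right) = 1818$)
$F{\left(V,m \right)} = 44 + 7 V$ ($F{\left(V,m \right)} = \left(7 V + 7 \cdot 1\right) + 37 = \left(7 V + 7\right) + 37 = \left(7 + 7 V\right) + 37 = 44 + 7 V$)
$F{\left(d{\left(4 \left(-2\right) \right)},199 \right)} - D = \left(44 + 7 \cdot 14\right) - 1818 = \left(44 + 98\right) - 1818 = 142 - 1818 = -1676$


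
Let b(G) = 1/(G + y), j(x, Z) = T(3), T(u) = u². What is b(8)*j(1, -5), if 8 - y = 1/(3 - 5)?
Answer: 6/11 ≈ 0.54545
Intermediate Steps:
y = 17/2 (y = 8 - 1/(3 - 5) = 8 - 1/(-2) = 8 - 1*(-½) = 8 + ½ = 17/2 ≈ 8.5000)
j(x, Z) = 9 (j(x, Z) = 3² = 9)
b(G) = 1/(17/2 + G) (b(G) = 1/(G + 17/2) = 1/(17/2 + G))
b(8)*j(1, -5) = (2/(17 + 2*8))*9 = (2/(17 + 16))*9 = (2/33)*9 = 6/11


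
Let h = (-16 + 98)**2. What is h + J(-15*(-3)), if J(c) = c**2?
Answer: 8749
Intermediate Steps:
h = 6724 (h = 82**2 = 6724)
h + J(-15*(-3)) = 6724 + (-15*(-3))**2 = 6724 + 45**2 = 6724 + 2025 = 8749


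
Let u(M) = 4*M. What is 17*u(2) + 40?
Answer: 176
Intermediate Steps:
17*u(2) + 40 = 17*(4*2) + 40 = 17*8 + 40 = 136 + 40 = 176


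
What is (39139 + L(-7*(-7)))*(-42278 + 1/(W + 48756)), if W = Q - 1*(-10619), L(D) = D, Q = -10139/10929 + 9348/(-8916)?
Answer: -798777717117150116012/482123618657 ≈ -1.6568e+9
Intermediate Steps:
Q = -16046968/8120247 (Q = -10139*1/10929 + 9348*(-1/8916) = -10139/10929 - 779/743 = -16046968/8120247 ≈ -1.9762)
W = 86212855925/8120247 (W = -16046968/8120247 - 1*(-10619) = -16046968/8120247 + 10619 = 86212855925/8120247 ≈ 10617.)
(39139 + L(-7*(-7)))*(-42278 + 1/(W + 48756)) = (39139 - 7*(-7))*(-42278 + 1/(86212855925/8120247 + 48756)) = (39139 + 49)*(-42278 + 1/(482123618657/8120247)) = 39188*(-42278 + 8120247/482123618657) = 39188*(-20383222341460399/482123618657) = -798777717117150116012/482123618657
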